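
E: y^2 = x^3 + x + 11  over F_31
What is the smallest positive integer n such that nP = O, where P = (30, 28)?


Compute successive multiples of P until we hit O:
  1P = (30, 28)
  2P = (30, 3)
  3P = O

ord(P) = 3


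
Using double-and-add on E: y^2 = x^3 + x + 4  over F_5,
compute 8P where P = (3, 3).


k = 8 = 1000_2 (binary, LSB first: 0001)
Double-and-add from P = (3, 3):
  bit 0 = 0: acc unchanged = O
  bit 1 = 0: acc unchanged = O
  bit 2 = 0: acc unchanged = O
  bit 3 = 1: acc = O + (3, 2) = (3, 2)

8P = (3, 2)


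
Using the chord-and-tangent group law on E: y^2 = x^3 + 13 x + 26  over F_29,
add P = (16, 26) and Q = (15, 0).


P != Q, so use the chord formula.
s = (y2 - y1) / (x2 - x1) = (3) / (28) mod 29 = 26
x3 = s^2 - x1 - x2 mod 29 = 26^2 - 16 - 15 = 7
y3 = s (x1 - x3) - y1 mod 29 = 26 * (16 - 7) - 26 = 5

P + Q = (7, 5)


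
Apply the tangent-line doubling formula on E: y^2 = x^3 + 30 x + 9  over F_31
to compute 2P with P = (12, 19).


Doubling: s = (3 x1^2 + a) / (2 y1)
s = (3*12^2 + 30) / (2*19) mod 31 = 4
x3 = s^2 - 2 x1 mod 31 = 4^2 - 2*12 = 23
y3 = s (x1 - x3) - y1 mod 31 = 4 * (12 - 23) - 19 = 30

2P = (23, 30)


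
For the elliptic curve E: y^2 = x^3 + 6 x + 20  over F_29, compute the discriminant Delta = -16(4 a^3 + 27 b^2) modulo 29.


4 a^3 + 27 b^2 = 4*6^3 + 27*20^2 = 864 + 10800 = 11664
Delta = -16 * (11664) = -186624
Delta mod 29 = 20

Delta = 20 (mod 29)


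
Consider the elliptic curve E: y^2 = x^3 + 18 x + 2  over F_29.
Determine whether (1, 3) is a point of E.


Check whether y^2 = x^3 + 18 x + 2 (mod 29) for (x, y) = (1, 3).
LHS: y^2 = 3^2 mod 29 = 9
RHS: x^3 + 18 x + 2 = 1^3 + 18*1 + 2 mod 29 = 21
LHS != RHS

No, not on the curve


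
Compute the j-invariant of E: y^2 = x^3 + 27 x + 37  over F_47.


Delta = -16(4 a^3 + 27 b^2) mod 47 = 22
-1728 * (4 a)^3 = -1728 * (4*27)^3 mod 47 = 10
j = 10 * 22^(-1) mod 47 = 9

j = 9 (mod 47)


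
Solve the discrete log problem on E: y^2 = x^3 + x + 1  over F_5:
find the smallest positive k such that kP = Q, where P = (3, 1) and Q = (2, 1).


Enumerate multiples of P until we hit Q = (2, 1):
  1P = (3, 1)
  2P = (0, 1)
  3P = (2, 4)
  4P = (4, 2)
  5P = (4, 3)
  6P = (2, 1)
Match found at i = 6.

k = 6


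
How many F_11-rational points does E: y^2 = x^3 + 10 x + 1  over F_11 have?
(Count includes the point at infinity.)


For each x in F_11, count y with y^2 = x^3 + 10 x + 1 mod 11:
  x = 0: RHS = 1, y in [1, 10]  -> 2 point(s)
  x = 1: RHS = 1, y in [1, 10]  -> 2 point(s)
  x = 3: RHS = 3, y in [5, 6]  -> 2 point(s)
  x = 5: RHS = 0, y in [0]  -> 1 point(s)
  x = 10: RHS = 1, y in [1, 10]  -> 2 point(s)
Affine points: 9. Add the point at infinity: total = 10.

#E(F_11) = 10


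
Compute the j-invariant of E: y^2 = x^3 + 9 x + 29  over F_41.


Delta = -16(4 a^3 + 27 b^2) mod 41 = 32
-1728 * (4 a)^3 = -1728 * (4*9)^3 mod 41 = 12
j = 12 * 32^(-1) mod 41 = 26

j = 26 (mod 41)


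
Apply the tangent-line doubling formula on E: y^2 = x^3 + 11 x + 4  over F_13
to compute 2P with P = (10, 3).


Doubling: s = (3 x1^2 + a) / (2 y1)
s = (3*10^2 + 11) / (2*3) mod 13 = 2
x3 = s^2 - 2 x1 mod 13 = 2^2 - 2*10 = 10
y3 = s (x1 - x3) - y1 mod 13 = 2 * (10 - 10) - 3 = 10

2P = (10, 10)


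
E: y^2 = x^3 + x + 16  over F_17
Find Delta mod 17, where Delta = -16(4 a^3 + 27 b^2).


4 a^3 + 27 b^2 = 4*1^3 + 27*16^2 = 4 + 6912 = 6916
Delta = -16 * (6916) = -110656
Delta mod 17 = 14

Delta = 14 (mod 17)


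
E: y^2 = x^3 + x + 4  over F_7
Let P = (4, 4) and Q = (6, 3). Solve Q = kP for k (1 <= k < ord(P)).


Enumerate multiples of P until we hit Q = (6, 3):
  1P = (4, 4)
  2P = (6, 3)
Match found at i = 2.

k = 2


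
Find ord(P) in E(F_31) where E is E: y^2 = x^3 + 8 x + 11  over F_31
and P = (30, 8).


Compute successive multiples of P until we hit O:
  1P = (30, 8)
  2P = (21, 4)
  3P = (20, 24)
  4P = (22, 4)
  5P = (18, 29)
  6P = (19, 27)
  7P = (27, 15)
  8P = (7, 21)
  ... (continuing to 36P)
  36P = O

ord(P) = 36


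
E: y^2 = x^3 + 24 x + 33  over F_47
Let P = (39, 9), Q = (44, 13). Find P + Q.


P != Q, so use the chord formula.
s = (y2 - y1) / (x2 - x1) = (4) / (5) mod 47 = 29
x3 = s^2 - x1 - x2 mod 47 = 29^2 - 39 - 44 = 6
y3 = s (x1 - x3) - y1 mod 47 = 29 * (39 - 6) - 9 = 8

P + Q = (6, 8)


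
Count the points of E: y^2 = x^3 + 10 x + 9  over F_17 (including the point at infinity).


For each x in F_17, count y with y^2 = x^3 + 10 x + 9 mod 17:
  x = 0: RHS = 9, y in [3, 14]  -> 2 point(s)
  x = 3: RHS = 15, y in [7, 10]  -> 2 point(s)
  x = 6: RHS = 13, y in [8, 9]  -> 2 point(s)
  x = 10: RHS = 4, y in [2, 15]  -> 2 point(s)
  x = 12: RHS = 4, y in [2, 15]  -> 2 point(s)
  x = 15: RHS = 15, y in [7, 10]  -> 2 point(s)
  x = 16: RHS = 15, y in [7, 10]  -> 2 point(s)
Affine points: 14. Add the point at infinity: total = 15.

#E(F_17) = 15


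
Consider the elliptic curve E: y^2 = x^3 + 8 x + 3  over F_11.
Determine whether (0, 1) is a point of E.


Check whether y^2 = x^3 + 8 x + 3 (mod 11) for (x, y) = (0, 1).
LHS: y^2 = 1^2 mod 11 = 1
RHS: x^3 + 8 x + 3 = 0^3 + 8*0 + 3 mod 11 = 3
LHS != RHS

No, not on the curve


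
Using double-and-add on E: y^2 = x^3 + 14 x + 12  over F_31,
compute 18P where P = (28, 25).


k = 18 = 10010_2 (binary, LSB first: 01001)
Double-and-add from P = (28, 25):
  bit 0 = 0: acc unchanged = O
  bit 1 = 1: acc = O + (11, 28) = (11, 28)
  bit 2 = 0: acc unchanged = (11, 28)
  bit 3 = 0: acc unchanged = (11, 28)
  bit 4 = 1: acc = (11, 28) + (7, 9) = (22, 5)

18P = (22, 5)


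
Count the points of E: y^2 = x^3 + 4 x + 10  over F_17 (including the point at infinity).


For each x in F_17, count y with y^2 = x^3 + 4 x + 10 mod 17:
  x = 1: RHS = 15, y in [7, 10]  -> 2 point(s)
  x = 2: RHS = 9, y in [3, 14]  -> 2 point(s)
  x = 3: RHS = 15, y in [7, 10]  -> 2 point(s)
  x = 5: RHS = 2, y in [6, 11]  -> 2 point(s)
  x = 10: RHS = 13, y in [8, 9]  -> 2 point(s)
  x = 11: RHS = 8, y in [5, 12]  -> 2 point(s)
  x = 12: RHS = 1, y in [1, 16]  -> 2 point(s)
  x = 13: RHS = 15, y in [7, 10]  -> 2 point(s)
Affine points: 16. Add the point at infinity: total = 17.

#E(F_17) = 17


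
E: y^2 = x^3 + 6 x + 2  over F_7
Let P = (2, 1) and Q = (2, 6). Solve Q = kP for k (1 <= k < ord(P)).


Enumerate multiples of P until we hit Q = (2, 6):
  1P = (2, 1)
  2P = (0, 3)
  3P = (6, 3)
  4P = (1, 3)
  5P = (1, 4)
  6P = (6, 4)
  7P = (0, 4)
  8P = (2, 6)
Match found at i = 8.

k = 8


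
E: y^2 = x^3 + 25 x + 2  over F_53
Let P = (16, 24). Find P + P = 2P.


Doubling: s = (3 x1^2 + a) / (2 y1)
s = (3*16^2 + 25) / (2*24) mod 53 = 11
x3 = s^2 - 2 x1 mod 53 = 11^2 - 2*16 = 36
y3 = s (x1 - x3) - y1 mod 53 = 11 * (16 - 36) - 24 = 21

2P = (36, 21)


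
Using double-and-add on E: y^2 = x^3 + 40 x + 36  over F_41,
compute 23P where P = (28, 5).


k = 23 = 10111_2 (binary, LSB first: 11101)
Double-and-add from P = (28, 5):
  bit 0 = 1: acc = O + (28, 5) = (28, 5)
  bit 1 = 1: acc = (28, 5) + (5, 19) = (0, 35)
  bit 2 = 1: acc = (0, 35) + (29, 40) = (21, 25)
  bit 3 = 0: acc unchanged = (21, 25)
  bit 4 = 1: acc = (21, 25) + (6, 0) = (35, 20)

23P = (35, 20)


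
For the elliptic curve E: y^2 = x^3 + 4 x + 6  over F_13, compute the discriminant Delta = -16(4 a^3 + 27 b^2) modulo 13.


4 a^3 + 27 b^2 = 4*4^3 + 27*6^2 = 256 + 972 = 1228
Delta = -16 * (1228) = -19648
Delta mod 13 = 8

Delta = 8 (mod 13)


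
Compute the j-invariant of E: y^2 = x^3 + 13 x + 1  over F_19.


Delta = -16(4 a^3 + 27 b^2) mod 19 = 16
-1728 * (4 a)^3 = -1728 * (4*13)^3 mod 19 = 8
j = 8 * 16^(-1) mod 19 = 10

j = 10 (mod 19)


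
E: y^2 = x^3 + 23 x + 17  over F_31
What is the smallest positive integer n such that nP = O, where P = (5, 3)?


Compute successive multiples of P until we hit O:
  1P = (5, 3)
  2P = (26, 26)
  3P = (18, 30)
  4P = (18, 1)
  5P = (26, 5)
  6P = (5, 28)
  7P = O

ord(P) = 7


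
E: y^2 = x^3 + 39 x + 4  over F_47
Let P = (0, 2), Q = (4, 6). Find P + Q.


P != Q, so use the chord formula.
s = (y2 - y1) / (x2 - x1) = (4) / (4) mod 47 = 1
x3 = s^2 - x1 - x2 mod 47 = 1^2 - 0 - 4 = 44
y3 = s (x1 - x3) - y1 mod 47 = 1 * (0 - 44) - 2 = 1

P + Q = (44, 1)


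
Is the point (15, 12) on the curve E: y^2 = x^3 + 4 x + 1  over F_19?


Check whether y^2 = x^3 + 4 x + 1 (mod 19) for (x, y) = (15, 12).
LHS: y^2 = 12^2 mod 19 = 11
RHS: x^3 + 4 x + 1 = 15^3 + 4*15 + 1 mod 19 = 16
LHS != RHS

No, not on the curve


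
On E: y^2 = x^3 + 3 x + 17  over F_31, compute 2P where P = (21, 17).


Doubling: s = (3 x1^2 + a) / (2 y1)
s = (3*21^2 + 3) / (2*17) mod 31 = 8
x3 = s^2 - 2 x1 mod 31 = 8^2 - 2*21 = 22
y3 = s (x1 - x3) - y1 mod 31 = 8 * (21 - 22) - 17 = 6

2P = (22, 6)


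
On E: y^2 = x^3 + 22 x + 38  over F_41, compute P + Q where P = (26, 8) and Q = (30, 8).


P != Q, so use the chord formula.
s = (y2 - y1) / (x2 - x1) = (0) / (4) mod 41 = 0
x3 = s^2 - x1 - x2 mod 41 = 0^2 - 26 - 30 = 26
y3 = s (x1 - x3) - y1 mod 41 = 0 * (26 - 26) - 8 = 33

P + Q = (26, 33)


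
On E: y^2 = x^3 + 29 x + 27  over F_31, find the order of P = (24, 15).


Compute successive multiples of P until we hit O:
  1P = (24, 15)
  2P = (21, 15)
  3P = (17, 16)
  4P = (9, 5)
  5P = (26, 25)
  6P = (6, 13)
  7P = (19, 20)
  8P = (20, 12)
  ... (continuing to 28P)
  28P = O

ord(P) = 28


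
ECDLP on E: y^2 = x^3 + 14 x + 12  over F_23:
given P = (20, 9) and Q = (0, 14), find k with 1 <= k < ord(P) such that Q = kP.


Enumerate multiples of P until we hit Q = (0, 14):
  1P = (20, 9)
  2P = (7, 4)
  3P = (2, 5)
  4P = (9, 19)
  5P = (3, 9)
  6P = (0, 14)
Match found at i = 6.

k = 6


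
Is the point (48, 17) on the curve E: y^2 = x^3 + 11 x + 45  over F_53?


Check whether y^2 = x^3 + 11 x + 45 (mod 53) for (x, y) = (48, 17).
LHS: y^2 = 17^2 mod 53 = 24
RHS: x^3 + 11 x + 45 = 48^3 + 11*48 + 45 mod 53 = 24
LHS = RHS

Yes, on the curve


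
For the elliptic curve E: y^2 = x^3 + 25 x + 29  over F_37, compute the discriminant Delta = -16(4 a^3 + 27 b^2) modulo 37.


4 a^3 + 27 b^2 = 4*25^3 + 27*29^2 = 62500 + 22707 = 85207
Delta = -16 * (85207) = -1363312
Delta mod 37 = 27

Delta = 27 (mod 37)


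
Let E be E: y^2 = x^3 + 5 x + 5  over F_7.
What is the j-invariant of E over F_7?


Delta = -16(4 a^3 + 27 b^2) mod 7 = 2
-1728 * (4 a)^3 = -1728 * (4*5)^3 mod 7 = 6
j = 6 * 2^(-1) mod 7 = 3

j = 3 (mod 7)


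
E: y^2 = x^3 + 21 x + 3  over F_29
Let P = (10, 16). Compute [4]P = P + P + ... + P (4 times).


k = 4 = 100_2 (binary, LSB first: 001)
Double-and-add from P = (10, 16):
  bit 0 = 0: acc unchanged = O
  bit 1 = 0: acc unchanged = O
  bit 2 = 1: acc = O + (3, 21) = (3, 21)

4P = (3, 21)


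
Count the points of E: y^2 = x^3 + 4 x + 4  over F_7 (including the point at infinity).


For each x in F_7, count y with y^2 = x^3 + 4 x + 4 mod 7:
  x = 0: RHS = 4, y in [2, 5]  -> 2 point(s)
  x = 1: RHS = 2, y in [3, 4]  -> 2 point(s)
  x = 3: RHS = 1, y in [1, 6]  -> 2 point(s)
  x = 4: RHS = 0, y in [0]  -> 1 point(s)
  x = 5: RHS = 2, y in [3, 4]  -> 2 point(s)
Affine points: 9. Add the point at infinity: total = 10.

#E(F_7) = 10


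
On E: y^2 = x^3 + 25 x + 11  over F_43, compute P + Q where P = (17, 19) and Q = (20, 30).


P != Q, so use the chord formula.
s = (y2 - y1) / (x2 - x1) = (11) / (3) mod 43 = 18
x3 = s^2 - x1 - x2 mod 43 = 18^2 - 17 - 20 = 29
y3 = s (x1 - x3) - y1 mod 43 = 18 * (17 - 29) - 19 = 23

P + Q = (29, 23)


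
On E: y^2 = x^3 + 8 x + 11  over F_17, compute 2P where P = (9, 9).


Doubling: s = (3 x1^2 + a) / (2 y1)
s = (3*9^2 + 8) / (2*9) mod 17 = 13
x3 = s^2 - 2 x1 mod 17 = 13^2 - 2*9 = 15
y3 = s (x1 - x3) - y1 mod 17 = 13 * (9 - 15) - 9 = 15

2P = (15, 15)


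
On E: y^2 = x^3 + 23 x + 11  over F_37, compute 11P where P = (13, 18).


k = 11 = 1011_2 (binary, LSB first: 1101)
Double-and-add from P = (13, 18):
  bit 0 = 1: acc = O + (13, 18) = (13, 18)
  bit 1 = 1: acc = (13, 18) + (7, 21) = (8, 35)
  bit 2 = 0: acc unchanged = (8, 35)
  bit 3 = 1: acc = (8, 35) + (0, 23) = (22, 18)

11P = (22, 18)


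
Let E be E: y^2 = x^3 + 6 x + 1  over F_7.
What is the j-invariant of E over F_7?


Delta = -16(4 a^3 + 27 b^2) mod 7 = 3
-1728 * (4 a)^3 = -1728 * (4*6)^3 mod 7 = 6
j = 6 * 3^(-1) mod 7 = 2

j = 2 (mod 7)


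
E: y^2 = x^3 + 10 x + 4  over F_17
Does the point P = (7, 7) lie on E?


Check whether y^2 = x^3 + 10 x + 4 (mod 17) for (x, y) = (7, 7).
LHS: y^2 = 7^2 mod 17 = 15
RHS: x^3 + 10 x + 4 = 7^3 + 10*7 + 4 mod 17 = 9
LHS != RHS

No, not on the curve


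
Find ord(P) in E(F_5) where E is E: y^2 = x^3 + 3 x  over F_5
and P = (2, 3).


Compute successive multiples of P until we hit O:
  1P = (2, 3)
  2P = (1, 2)
  3P = (3, 1)
  4P = (4, 1)
  5P = (0, 0)
  6P = (4, 4)
  7P = (3, 4)
  8P = (1, 3)
  ... (continuing to 10P)
  10P = O

ord(P) = 10


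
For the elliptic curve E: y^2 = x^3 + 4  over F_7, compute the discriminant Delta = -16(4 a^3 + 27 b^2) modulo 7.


4 a^3 + 27 b^2 = 4*0^3 + 27*4^2 = 0 + 432 = 432
Delta = -16 * (432) = -6912
Delta mod 7 = 4

Delta = 4 (mod 7)


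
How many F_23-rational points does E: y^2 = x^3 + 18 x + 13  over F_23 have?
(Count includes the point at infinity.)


For each x in F_23, count y with y^2 = x^3 + 18 x + 13 mod 23:
  x = 0: RHS = 13, y in [6, 17]  -> 2 point(s)
  x = 1: RHS = 9, y in [3, 20]  -> 2 point(s)
  x = 3: RHS = 2, y in [5, 18]  -> 2 point(s)
  x = 8: RHS = 2, y in [5, 18]  -> 2 point(s)
  x = 11: RHS = 1, y in [1, 22]  -> 2 point(s)
  x = 12: RHS = 2, y in [5, 18]  -> 2 point(s)
  x = 13: RHS = 6, y in [11, 12]  -> 2 point(s)
  x = 15: RHS = 1, y in [1, 22]  -> 2 point(s)
  x = 16: RHS = 4, y in [2, 21]  -> 2 point(s)
  x = 20: RHS = 1, y in [1, 22]  -> 2 point(s)
Affine points: 20. Add the point at infinity: total = 21.

#E(F_23) = 21


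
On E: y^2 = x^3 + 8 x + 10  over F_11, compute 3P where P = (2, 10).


k = 3 = 11_2 (binary, LSB first: 11)
Double-and-add from P = (2, 10):
  bit 0 = 1: acc = O + (2, 10) = (2, 10)
  bit 1 = 1: acc = (2, 10) + (8, 6) = (10, 10)

3P = (10, 10)


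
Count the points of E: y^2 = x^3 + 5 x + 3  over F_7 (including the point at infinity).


For each x in F_7, count y with y^2 = x^3 + 5 x + 3 mod 7:
  x = 1: RHS = 2, y in [3, 4]  -> 2 point(s)
  x = 2: RHS = 0, y in [0]  -> 1 point(s)
  x = 6: RHS = 4, y in [2, 5]  -> 2 point(s)
Affine points: 5. Add the point at infinity: total = 6.

#E(F_7) = 6


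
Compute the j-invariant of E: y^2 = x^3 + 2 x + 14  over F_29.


Delta = -16(4 a^3 + 27 b^2) mod 29 = 18
-1728 * (4 a)^3 = -1728 * (4*2)^3 mod 29 = 25
j = 25 * 18^(-1) mod 29 = 3

j = 3 (mod 29)


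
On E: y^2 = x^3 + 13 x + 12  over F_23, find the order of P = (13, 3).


Compute successive multiples of P until we hit O:
  1P = (13, 3)
  2P = (5, 8)
  3P = (0, 9)
  4P = (3, 3)
  5P = (7, 20)
  6P = (4, 6)
  7P = (1, 16)
  8P = (18, 12)
  ... (continuing to 20P)
  20P = O

ord(P) = 20


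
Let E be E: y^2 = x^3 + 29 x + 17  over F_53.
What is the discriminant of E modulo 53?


4 a^3 + 27 b^2 = 4*29^3 + 27*17^2 = 97556 + 7803 = 105359
Delta = -16 * (105359) = -1685744
Delta mod 53 = 27

Delta = 27 (mod 53)


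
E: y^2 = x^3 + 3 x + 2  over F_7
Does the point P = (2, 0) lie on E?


Check whether y^2 = x^3 + 3 x + 2 (mod 7) for (x, y) = (2, 0).
LHS: y^2 = 0^2 mod 7 = 0
RHS: x^3 + 3 x + 2 = 2^3 + 3*2 + 2 mod 7 = 2
LHS != RHS

No, not on the curve


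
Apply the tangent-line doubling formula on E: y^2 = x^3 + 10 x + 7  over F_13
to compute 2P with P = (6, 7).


Doubling: s = (3 x1^2 + a) / (2 y1)
s = (3*6^2 + 10) / (2*7) mod 13 = 1
x3 = s^2 - 2 x1 mod 13 = 1^2 - 2*6 = 2
y3 = s (x1 - x3) - y1 mod 13 = 1 * (6 - 2) - 7 = 10

2P = (2, 10)


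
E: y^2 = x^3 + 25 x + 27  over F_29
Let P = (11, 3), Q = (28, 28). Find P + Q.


P != Q, so use the chord formula.
s = (y2 - y1) / (x2 - x1) = (25) / (17) mod 29 = 10
x3 = s^2 - x1 - x2 mod 29 = 10^2 - 11 - 28 = 3
y3 = s (x1 - x3) - y1 mod 29 = 10 * (11 - 3) - 3 = 19

P + Q = (3, 19)


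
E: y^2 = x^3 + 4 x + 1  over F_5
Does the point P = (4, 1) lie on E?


Check whether y^2 = x^3 + 4 x + 1 (mod 5) for (x, y) = (4, 1).
LHS: y^2 = 1^2 mod 5 = 1
RHS: x^3 + 4 x + 1 = 4^3 + 4*4 + 1 mod 5 = 1
LHS = RHS

Yes, on the curve


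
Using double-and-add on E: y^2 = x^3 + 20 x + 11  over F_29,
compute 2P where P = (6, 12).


k = 2 = 10_2 (binary, LSB first: 01)
Double-and-add from P = (6, 12):
  bit 0 = 0: acc unchanged = O
  bit 1 = 1: acc = O + (10, 15) = (10, 15)

2P = (10, 15)


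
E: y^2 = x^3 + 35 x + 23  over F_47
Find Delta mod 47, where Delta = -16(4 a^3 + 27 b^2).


4 a^3 + 27 b^2 = 4*35^3 + 27*23^2 = 171500 + 14283 = 185783
Delta = -16 * (185783) = -2972528
Delta mod 47 = 34

Delta = 34 (mod 47)


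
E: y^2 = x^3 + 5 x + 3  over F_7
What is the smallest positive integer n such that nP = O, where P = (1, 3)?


Compute successive multiples of P until we hit O:
  1P = (1, 3)
  2P = (6, 2)
  3P = (2, 0)
  4P = (6, 5)
  5P = (1, 4)
  6P = O

ord(P) = 6


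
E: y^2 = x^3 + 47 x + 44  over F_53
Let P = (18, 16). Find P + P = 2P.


Doubling: s = (3 x1^2 + a) / (2 y1)
s = (3*18^2 + 47) / (2*16) mod 53 = 7
x3 = s^2 - 2 x1 mod 53 = 7^2 - 2*18 = 13
y3 = s (x1 - x3) - y1 mod 53 = 7 * (18 - 13) - 16 = 19

2P = (13, 19)


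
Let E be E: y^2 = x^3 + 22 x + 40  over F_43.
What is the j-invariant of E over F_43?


Delta = -16(4 a^3 + 27 b^2) mod 43 = 17
-1728 * (4 a)^3 = -1728 * (4*22)^3 mod 43 = 22
j = 22 * 17^(-1) mod 43 = 19

j = 19 (mod 43)


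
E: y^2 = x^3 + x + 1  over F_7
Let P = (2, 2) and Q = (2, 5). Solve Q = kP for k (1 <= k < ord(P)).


Enumerate multiples of P until we hit Q = (2, 5):
  1P = (2, 2)
  2P = (0, 1)
  3P = (0, 6)
  4P = (2, 5)
Match found at i = 4.

k = 4


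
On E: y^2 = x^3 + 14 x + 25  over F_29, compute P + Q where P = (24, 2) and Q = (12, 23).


P != Q, so use the chord formula.
s = (y2 - y1) / (x2 - x1) = (21) / (17) mod 29 = 20
x3 = s^2 - x1 - x2 mod 29 = 20^2 - 24 - 12 = 16
y3 = s (x1 - x3) - y1 mod 29 = 20 * (24 - 16) - 2 = 13

P + Q = (16, 13)


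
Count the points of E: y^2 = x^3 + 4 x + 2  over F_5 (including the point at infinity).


For each x in F_5, count y with y^2 = x^3 + 4 x + 2 mod 5:
  x = 3: RHS = 1, y in [1, 4]  -> 2 point(s)
Affine points: 2. Add the point at infinity: total = 3.

#E(F_5) = 3


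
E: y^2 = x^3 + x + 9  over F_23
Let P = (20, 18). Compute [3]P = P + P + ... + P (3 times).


k = 3 = 11_2 (binary, LSB first: 11)
Double-and-add from P = (20, 18):
  bit 0 = 1: acc = O + (20, 18) = (20, 18)
  bit 1 = 1: acc = (20, 18) + (12, 1) = (16, 2)

3P = (16, 2)


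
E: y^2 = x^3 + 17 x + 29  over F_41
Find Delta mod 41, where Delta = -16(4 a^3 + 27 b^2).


4 a^3 + 27 b^2 = 4*17^3 + 27*29^2 = 19652 + 22707 = 42359
Delta = -16 * (42359) = -677744
Delta mod 41 = 27

Delta = 27 (mod 41)


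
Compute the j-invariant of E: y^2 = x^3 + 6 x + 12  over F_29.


Delta = -16(4 a^3 + 27 b^2) mod 29 = 6
-1728 * (4 a)^3 = -1728 * (4*6)^3 mod 29 = 8
j = 8 * 6^(-1) mod 29 = 11

j = 11 (mod 29)


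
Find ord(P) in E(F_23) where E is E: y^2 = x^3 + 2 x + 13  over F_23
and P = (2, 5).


Compute successive multiples of P until we hit O:
  1P = (2, 5)
  2P = (9, 22)
  3P = (1, 4)
  4P = (21, 22)
  5P = (8, 9)
  6P = (16, 1)
  7P = (14, 5)
  8P = (7, 18)
  ... (continuing to 28P)
  28P = O

ord(P) = 28


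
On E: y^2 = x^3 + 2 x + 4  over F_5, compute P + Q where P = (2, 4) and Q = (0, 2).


P != Q, so use the chord formula.
s = (y2 - y1) / (x2 - x1) = (3) / (3) mod 5 = 1
x3 = s^2 - x1 - x2 mod 5 = 1^2 - 2 - 0 = 4
y3 = s (x1 - x3) - y1 mod 5 = 1 * (2 - 4) - 4 = 4

P + Q = (4, 4)


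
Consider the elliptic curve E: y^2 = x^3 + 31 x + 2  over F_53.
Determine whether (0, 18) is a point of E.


Check whether y^2 = x^3 + 31 x + 2 (mod 53) for (x, y) = (0, 18).
LHS: y^2 = 18^2 mod 53 = 6
RHS: x^3 + 31 x + 2 = 0^3 + 31*0 + 2 mod 53 = 2
LHS != RHS

No, not on the curve


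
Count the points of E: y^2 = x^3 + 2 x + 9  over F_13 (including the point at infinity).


For each x in F_13, count y with y^2 = x^3 + 2 x + 9 mod 13:
  x = 0: RHS = 9, y in [3, 10]  -> 2 point(s)
  x = 1: RHS = 12, y in [5, 8]  -> 2 point(s)
  x = 3: RHS = 3, y in [4, 9]  -> 2 point(s)
  x = 4: RHS = 3, y in [4, 9]  -> 2 point(s)
  x = 5: RHS = 1, y in [1, 12]  -> 2 point(s)
  x = 6: RHS = 3, y in [4, 9]  -> 2 point(s)
  x = 8: RHS = 4, y in [2, 11]  -> 2 point(s)
  x = 11: RHS = 10, y in [6, 7]  -> 2 point(s)
Affine points: 16. Add the point at infinity: total = 17.

#E(F_13) = 17


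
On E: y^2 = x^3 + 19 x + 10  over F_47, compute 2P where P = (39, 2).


Doubling: s = (3 x1^2 + a) / (2 y1)
s = (3*39^2 + 19) / (2*2) mod 47 = 41
x3 = s^2 - 2 x1 mod 47 = 41^2 - 2*39 = 5
y3 = s (x1 - x3) - y1 mod 47 = 41 * (39 - 5) - 2 = 29

2P = (5, 29)


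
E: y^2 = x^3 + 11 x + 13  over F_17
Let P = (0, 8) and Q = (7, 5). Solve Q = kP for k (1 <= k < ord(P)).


Enumerate multiples of P until we hit Q = (7, 5):
  1P = (0, 8)
  2P = (2, 14)
  3P = (7, 5)
Match found at i = 3.

k = 3


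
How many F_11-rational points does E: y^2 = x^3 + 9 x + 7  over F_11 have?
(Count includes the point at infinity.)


For each x in F_11, count y with y^2 = x^3 + 9 x + 7 mod 11:
  x = 2: RHS = 0, y in [0]  -> 1 point(s)
  x = 5: RHS = 1, y in [1, 10]  -> 2 point(s)
  x = 9: RHS = 3, y in [5, 6]  -> 2 point(s)
Affine points: 5. Add the point at infinity: total = 6.

#E(F_11) = 6


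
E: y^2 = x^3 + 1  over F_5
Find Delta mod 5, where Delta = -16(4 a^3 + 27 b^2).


4 a^3 + 27 b^2 = 4*0^3 + 27*1^2 = 0 + 27 = 27
Delta = -16 * (27) = -432
Delta mod 5 = 3

Delta = 3 (mod 5)


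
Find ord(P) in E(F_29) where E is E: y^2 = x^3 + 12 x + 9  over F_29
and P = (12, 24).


Compute successive multiples of P until we hit O:
  1P = (12, 24)
  2P = (9, 11)
  3P = (1, 14)
  4P = (7, 28)
  5P = (6, 6)
  6P = (20, 10)
  7P = (20, 19)
  8P = (6, 23)
  ... (continuing to 13P)
  13P = O

ord(P) = 13


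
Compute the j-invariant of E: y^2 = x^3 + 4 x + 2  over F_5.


Delta = -16(4 a^3 + 27 b^2) mod 5 = 1
-1728 * (4 a)^3 = -1728 * (4*4)^3 mod 5 = 2
j = 2 * 1^(-1) mod 5 = 2

j = 2 (mod 5)


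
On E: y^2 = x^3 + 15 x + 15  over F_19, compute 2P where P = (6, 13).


Doubling: s = (3 x1^2 + a) / (2 y1)
s = (3*6^2 + 15) / (2*13) mod 19 = 4
x3 = s^2 - 2 x1 mod 19 = 4^2 - 2*6 = 4
y3 = s (x1 - x3) - y1 mod 19 = 4 * (6 - 4) - 13 = 14

2P = (4, 14)


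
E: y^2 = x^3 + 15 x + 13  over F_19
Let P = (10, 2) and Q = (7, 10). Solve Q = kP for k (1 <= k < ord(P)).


Enumerate multiples of P until we hit Q = (7, 10):
  1P = (10, 2)
  2P = (3, 3)
  3P = (13, 12)
  4P = (5, 2)
  5P = (4, 17)
  6P = (16, 13)
  7P = (18, 15)
  8P = (7, 10)
Match found at i = 8.

k = 8


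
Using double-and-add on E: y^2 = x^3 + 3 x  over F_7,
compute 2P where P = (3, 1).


k = 2 = 10_2 (binary, LSB first: 01)
Double-and-add from P = (3, 1):
  bit 0 = 0: acc unchanged = O
  bit 1 = 1: acc = O + (2, 0) = (2, 0)

2P = (2, 0)


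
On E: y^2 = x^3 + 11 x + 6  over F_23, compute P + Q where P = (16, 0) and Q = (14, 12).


P != Q, so use the chord formula.
s = (y2 - y1) / (x2 - x1) = (12) / (21) mod 23 = 17
x3 = s^2 - x1 - x2 mod 23 = 17^2 - 16 - 14 = 6
y3 = s (x1 - x3) - y1 mod 23 = 17 * (16 - 6) - 0 = 9

P + Q = (6, 9)


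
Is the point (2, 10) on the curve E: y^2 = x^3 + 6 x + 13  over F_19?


Check whether y^2 = x^3 + 6 x + 13 (mod 19) for (x, y) = (2, 10).
LHS: y^2 = 10^2 mod 19 = 5
RHS: x^3 + 6 x + 13 = 2^3 + 6*2 + 13 mod 19 = 14
LHS != RHS

No, not on the curve


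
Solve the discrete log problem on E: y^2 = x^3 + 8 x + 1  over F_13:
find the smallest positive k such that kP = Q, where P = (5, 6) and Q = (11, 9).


Enumerate multiples of P until we hit Q = (11, 9):
  1P = (5, 6)
  2P = (2, 5)
  3P = (9, 10)
  4P = (0, 12)
  5P = (11, 9)
Match found at i = 5.

k = 5


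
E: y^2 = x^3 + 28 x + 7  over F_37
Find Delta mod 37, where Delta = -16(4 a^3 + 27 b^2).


4 a^3 + 27 b^2 = 4*28^3 + 27*7^2 = 87808 + 1323 = 89131
Delta = -16 * (89131) = -1426096
Delta mod 37 = 32

Delta = 32 (mod 37)


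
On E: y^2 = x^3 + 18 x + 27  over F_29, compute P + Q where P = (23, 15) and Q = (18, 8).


P != Q, so use the chord formula.
s = (y2 - y1) / (x2 - x1) = (22) / (24) mod 29 = 13
x3 = s^2 - x1 - x2 mod 29 = 13^2 - 23 - 18 = 12
y3 = s (x1 - x3) - y1 mod 29 = 13 * (23 - 12) - 15 = 12

P + Q = (12, 12)


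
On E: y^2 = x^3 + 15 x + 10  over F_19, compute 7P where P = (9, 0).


k = 7 = 111_2 (binary, LSB first: 111)
Double-and-add from P = (9, 0):
  bit 0 = 1: acc = O + (9, 0) = (9, 0)
  bit 1 = 1: acc = (9, 0) + O = (9, 0)
  bit 2 = 1: acc = (9, 0) + O = (9, 0)

7P = (9, 0)


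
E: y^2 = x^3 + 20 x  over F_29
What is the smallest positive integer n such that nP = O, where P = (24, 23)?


Compute successive multiples of P until we hit O:
  1P = (24, 23)
  2P = (4, 12)
  3P = (5, 15)
  4P = (25, 1)
  5P = (0, 0)
  6P = (25, 28)
  7P = (5, 14)
  8P = (4, 17)
  ... (continuing to 10P)
  10P = O

ord(P) = 10


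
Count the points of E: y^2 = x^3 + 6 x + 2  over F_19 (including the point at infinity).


For each x in F_19, count y with y^2 = x^3 + 6 x + 2 mod 19:
  x = 1: RHS = 9, y in [3, 16]  -> 2 point(s)
  x = 3: RHS = 9, y in [3, 16]  -> 2 point(s)
  x = 5: RHS = 5, y in [9, 10]  -> 2 point(s)
  x = 6: RHS = 7, y in [8, 11]  -> 2 point(s)
  x = 7: RHS = 7, y in [8, 11]  -> 2 point(s)
  x = 8: RHS = 11, y in [7, 12]  -> 2 point(s)
  x = 9: RHS = 6, y in [5, 14]  -> 2 point(s)
  x = 10: RHS = 17, y in [6, 13]  -> 2 point(s)
  x = 12: RHS = 16, y in [4, 15]  -> 2 point(s)
  x = 13: RHS = 16, y in [4, 15]  -> 2 point(s)
  x = 15: RHS = 9, y in [3, 16]  -> 2 point(s)
  x = 17: RHS = 1, y in [1, 18]  -> 2 point(s)
Affine points: 24. Add the point at infinity: total = 25.

#E(F_19) = 25


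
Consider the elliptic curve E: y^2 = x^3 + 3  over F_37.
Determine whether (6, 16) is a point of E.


Check whether y^2 = x^3 + 0 x + 3 (mod 37) for (x, y) = (6, 16).
LHS: y^2 = 16^2 mod 37 = 34
RHS: x^3 + 0 x + 3 = 6^3 + 0*6 + 3 mod 37 = 34
LHS = RHS

Yes, on the curve


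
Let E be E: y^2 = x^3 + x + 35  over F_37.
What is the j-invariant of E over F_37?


Delta = -16(4 a^3 + 27 b^2) mod 37 = 21
-1728 * (4 a)^3 = -1728 * (4*1)^3 mod 37 = 1
j = 1 * 21^(-1) mod 37 = 30

j = 30 (mod 37)


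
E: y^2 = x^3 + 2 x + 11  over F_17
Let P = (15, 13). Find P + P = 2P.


Doubling: s = (3 x1^2 + a) / (2 y1)
s = (3*15^2 + 2) / (2*13) mod 17 = 11
x3 = s^2 - 2 x1 mod 17 = 11^2 - 2*15 = 6
y3 = s (x1 - x3) - y1 mod 17 = 11 * (15 - 6) - 13 = 1

2P = (6, 1)


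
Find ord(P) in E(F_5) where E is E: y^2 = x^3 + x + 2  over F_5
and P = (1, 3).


Compute successive multiples of P until we hit O:
  1P = (1, 3)
  2P = (4, 0)
  3P = (1, 2)
  4P = O

ord(P) = 4


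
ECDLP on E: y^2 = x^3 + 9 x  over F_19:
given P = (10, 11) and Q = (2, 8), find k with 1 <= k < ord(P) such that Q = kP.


Enumerate multiples of P until we hit Q = (2, 8):
  1P = (10, 11)
  2P = (6, 2)
  3P = (14, 18)
  4P = (4, 9)
  5P = (3, 4)
  6P = (7, 11)
  7P = (2, 8)
Match found at i = 7.

k = 7


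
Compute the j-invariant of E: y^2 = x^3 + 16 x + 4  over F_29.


Delta = -16(4 a^3 + 27 b^2) mod 29 = 6
-1728 * (4 a)^3 = -1728 * (4*16)^3 mod 29 = 11
j = 11 * 6^(-1) mod 29 = 26

j = 26 (mod 29)


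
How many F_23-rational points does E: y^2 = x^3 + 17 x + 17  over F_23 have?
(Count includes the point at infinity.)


For each x in F_23, count y with y^2 = x^3 + 17 x + 17 mod 23:
  x = 1: RHS = 12, y in [9, 14]  -> 2 point(s)
  x = 2: RHS = 13, y in [6, 17]  -> 2 point(s)
  x = 3: RHS = 3, y in [7, 16]  -> 2 point(s)
  x = 6: RHS = 13, y in [6, 17]  -> 2 point(s)
  x = 9: RHS = 2, y in [5, 18]  -> 2 point(s)
  x = 14: RHS = 9, y in [3, 20]  -> 2 point(s)
  x = 15: RHS = 13, y in [6, 17]  -> 2 point(s)
  x = 19: RHS = 0, y in [0]  -> 1 point(s)
  x = 20: RHS = 8, y in [10, 13]  -> 2 point(s)
Affine points: 17. Add the point at infinity: total = 18.

#E(F_23) = 18


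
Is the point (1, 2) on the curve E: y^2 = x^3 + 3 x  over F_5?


Check whether y^2 = x^3 + 3 x + 0 (mod 5) for (x, y) = (1, 2).
LHS: y^2 = 2^2 mod 5 = 4
RHS: x^3 + 3 x + 0 = 1^3 + 3*1 + 0 mod 5 = 4
LHS = RHS

Yes, on the curve


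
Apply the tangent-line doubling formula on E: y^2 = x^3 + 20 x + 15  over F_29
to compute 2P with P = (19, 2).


Doubling: s = (3 x1^2 + a) / (2 y1)
s = (3*19^2 + 20) / (2*2) mod 29 = 22
x3 = s^2 - 2 x1 mod 29 = 22^2 - 2*19 = 11
y3 = s (x1 - x3) - y1 mod 29 = 22 * (19 - 11) - 2 = 0

2P = (11, 0)


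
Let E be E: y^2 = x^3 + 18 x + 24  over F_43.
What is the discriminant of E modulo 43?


4 a^3 + 27 b^2 = 4*18^3 + 27*24^2 = 23328 + 15552 = 38880
Delta = -16 * (38880) = -622080
Delta mod 43 = 1

Delta = 1 (mod 43)


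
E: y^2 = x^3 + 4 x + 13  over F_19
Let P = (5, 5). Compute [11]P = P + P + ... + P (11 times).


k = 11 = 1011_2 (binary, LSB first: 1101)
Double-and-add from P = (5, 5):
  bit 0 = 1: acc = O + (5, 5) = (5, 5)
  bit 1 = 1: acc = (5, 5) + (7, 2) = (14, 18)
  bit 2 = 0: acc unchanged = (14, 18)
  bit 3 = 1: acc = (14, 18) + (6, 5) = (15, 16)

11P = (15, 16)


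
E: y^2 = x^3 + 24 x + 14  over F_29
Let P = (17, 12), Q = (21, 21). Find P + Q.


P != Q, so use the chord formula.
s = (y2 - y1) / (x2 - x1) = (9) / (4) mod 29 = 24
x3 = s^2 - x1 - x2 mod 29 = 24^2 - 17 - 21 = 16
y3 = s (x1 - x3) - y1 mod 29 = 24 * (17 - 16) - 12 = 12

P + Q = (16, 12)


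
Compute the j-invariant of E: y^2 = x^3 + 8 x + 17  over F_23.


Delta = -16(4 a^3 + 27 b^2) mod 23 = 3
-1728 * (4 a)^3 = -1728 * (4*8)^3 mod 23 = 21
j = 21 * 3^(-1) mod 23 = 7

j = 7 (mod 23)


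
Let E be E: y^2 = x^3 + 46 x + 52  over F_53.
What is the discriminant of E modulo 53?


4 a^3 + 27 b^2 = 4*46^3 + 27*52^2 = 389344 + 73008 = 462352
Delta = -16 * (462352) = -7397632
Delta mod 53 = 2

Delta = 2 (mod 53)


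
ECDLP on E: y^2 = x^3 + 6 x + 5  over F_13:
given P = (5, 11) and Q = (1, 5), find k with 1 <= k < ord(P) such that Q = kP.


Enumerate multiples of P until we hit Q = (1, 5):
  1P = (5, 11)
  2P = (6, 6)
  3P = (1, 8)
  4P = (10, 8)
  5P = (2, 8)
  6P = (7, 0)
  7P = (2, 5)
  8P = (10, 5)
  9P = (1, 5)
Match found at i = 9.

k = 9


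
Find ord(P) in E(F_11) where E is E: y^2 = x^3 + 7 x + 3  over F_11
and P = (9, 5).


Compute successive multiples of P until we hit O:
  1P = (9, 5)
  2P = (2, 5)
  3P = (0, 6)
  4P = (5, 8)
  5P = (1, 0)
  6P = (5, 3)
  7P = (0, 5)
  8P = (2, 6)
  ... (continuing to 10P)
  10P = O

ord(P) = 10


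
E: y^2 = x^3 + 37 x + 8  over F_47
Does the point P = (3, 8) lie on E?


Check whether y^2 = x^3 + 37 x + 8 (mod 47) for (x, y) = (3, 8).
LHS: y^2 = 8^2 mod 47 = 17
RHS: x^3 + 37 x + 8 = 3^3 + 37*3 + 8 mod 47 = 5
LHS != RHS

No, not on the curve


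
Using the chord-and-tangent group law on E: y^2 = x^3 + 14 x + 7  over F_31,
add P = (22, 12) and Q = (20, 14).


P != Q, so use the chord formula.
s = (y2 - y1) / (x2 - x1) = (2) / (29) mod 31 = 30
x3 = s^2 - x1 - x2 mod 31 = 30^2 - 22 - 20 = 21
y3 = s (x1 - x3) - y1 mod 31 = 30 * (22 - 21) - 12 = 18

P + Q = (21, 18)


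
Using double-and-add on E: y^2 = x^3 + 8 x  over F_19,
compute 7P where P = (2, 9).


k = 7 = 111_2 (binary, LSB first: 111)
Double-and-add from P = (2, 9):
  bit 0 = 1: acc = O + (2, 9) = (2, 9)
  bit 1 = 1: acc = (2, 9) + (16, 5) = (10, 15)
  bit 2 = 1: acc = (10, 15) + (4, 18) = (10, 4)

7P = (10, 4)


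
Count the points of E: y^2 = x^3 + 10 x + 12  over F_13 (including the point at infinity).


For each x in F_13, count y with y^2 = x^3 + 10 x + 12 mod 13:
  x = 0: RHS = 12, y in [5, 8]  -> 2 point(s)
  x = 1: RHS = 10, y in [6, 7]  -> 2 point(s)
  x = 2: RHS = 1, y in [1, 12]  -> 2 point(s)
  x = 3: RHS = 4, y in [2, 11]  -> 2 point(s)
  x = 4: RHS = 12, y in [5, 8]  -> 2 point(s)
  x = 7: RHS = 9, y in [3, 10]  -> 2 point(s)
  x = 9: RHS = 12, y in [5, 8]  -> 2 point(s)
  x = 11: RHS = 10, y in [6, 7]  -> 2 point(s)
  x = 12: RHS = 1, y in [1, 12]  -> 2 point(s)
Affine points: 18. Add the point at infinity: total = 19.

#E(F_13) = 19


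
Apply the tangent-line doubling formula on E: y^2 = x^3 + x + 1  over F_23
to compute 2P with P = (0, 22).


Doubling: s = (3 x1^2 + a) / (2 y1)
s = (3*0^2 + 1) / (2*22) mod 23 = 11
x3 = s^2 - 2 x1 mod 23 = 11^2 - 2*0 = 6
y3 = s (x1 - x3) - y1 mod 23 = 11 * (0 - 6) - 22 = 4

2P = (6, 4)


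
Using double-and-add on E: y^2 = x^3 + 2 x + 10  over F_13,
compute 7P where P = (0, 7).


k = 7 = 111_2 (binary, LSB first: 111)
Double-and-add from P = (0, 7):
  bit 0 = 1: acc = O + (0, 7) = (0, 7)
  bit 1 = 1: acc = (0, 7) + (4, 11) = (10, 9)
  bit 2 = 1: acc = (10, 9) + (2, 3) = (4, 2)

7P = (4, 2)


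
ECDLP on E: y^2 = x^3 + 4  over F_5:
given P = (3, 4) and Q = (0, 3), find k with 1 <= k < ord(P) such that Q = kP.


Enumerate multiples of P until we hit Q = (0, 3):
  1P = (3, 4)
  2P = (0, 3)
Match found at i = 2.

k = 2


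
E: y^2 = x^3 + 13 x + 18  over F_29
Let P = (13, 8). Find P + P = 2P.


Doubling: s = (3 x1^2 + a) / (2 y1)
s = (3*13^2 + 13) / (2*8) mod 29 = 18
x3 = s^2 - 2 x1 mod 29 = 18^2 - 2*13 = 8
y3 = s (x1 - x3) - y1 mod 29 = 18 * (13 - 8) - 8 = 24

2P = (8, 24)


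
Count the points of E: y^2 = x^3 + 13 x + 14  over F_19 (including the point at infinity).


For each x in F_19, count y with y^2 = x^3 + 13 x + 14 mod 19:
  x = 1: RHS = 9, y in [3, 16]  -> 2 point(s)
  x = 3: RHS = 4, y in [2, 17]  -> 2 point(s)
  x = 4: RHS = 16, y in [4, 15]  -> 2 point(s)
  x = 6: RHS = 4, y in [2, 17]  -> 2 point(s)
  x = 7: RHS = 11, y in [7, 12]  -> 2 point(s)
  x = 9: RHS = 5, y in [9, 10]  -> 2 point(s)
  x = 10: RHS = 4, y in [2, 17]  -> 2 point(s)
  x = 11: RHS = 6, y in [5, 14]  -> 2 point(s)
  x = 12: RHS = 17, y in [6, 13]  -> 2 point(s)
  x = 13: RHS = 5, y in [9, 10]  -> 2 point(s)
  x = 16: RHS = 5, y in [9, 10]  -> 2 point(s)
  x = 18: RHS = 0, y in [0]  -> 1 point(s)
Affine points: 23. Add the point at infinity: total = 24.

#E(F_19) = 24


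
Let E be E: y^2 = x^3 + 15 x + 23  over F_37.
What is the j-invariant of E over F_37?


Delta = -16(4 a^3 + 27 b^2) mod 37 = 27
-1728 * (4 a)^3 = -1728 * (4*15)^3 mod 37 = 8
j = 8 * 27^(-1) mod 37 = 14

j = 14 (mod 37)


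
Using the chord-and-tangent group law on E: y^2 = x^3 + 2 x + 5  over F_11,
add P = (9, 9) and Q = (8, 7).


P != Q, so use the chord formula.
s = (y2 - y1) / (x2 - x1) = (9) / (10) mod 11 = 2
x3 = s^2 - x1 - x2 mod 11 = 2^2 - 9 - 8 = 9
y3 = s (x1 - x3) - y1 mod 11 = 2 * (9 - 9) - 9 = 2

P + Q = (9, 2)


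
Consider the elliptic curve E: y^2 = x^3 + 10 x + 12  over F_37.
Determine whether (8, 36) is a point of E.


Check whether y^2 = x^3 + 10 x + 12 (mod 37) for (x, y) = (8, 36).
LHS: y^2 = 36^2 mod 37 = 1
RHS: x^3 + 10 x + 12 = 8^3 + 10*8 + 12 mod 37 = 12
LHS != RHS

No, not on the curve


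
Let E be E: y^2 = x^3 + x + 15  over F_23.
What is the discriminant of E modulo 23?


4 a^3 + 27 b^2 = 4*1^3 + 27*15^2 = 4 + 6075 = 6079
Delta = -16 * (6079) = -97264
Delta mod 23 = 3

Delta = 3 (mod 23)


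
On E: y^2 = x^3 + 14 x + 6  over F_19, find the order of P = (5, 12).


Compute successive multiples of P until we hit O:
  1P = (5, 12)
  2P = (15, 0)
  3P = (5, 7)
  4P = O

ord(P) = 4


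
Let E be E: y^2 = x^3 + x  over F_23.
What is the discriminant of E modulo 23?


4 a^3 + 27 b^2 = 4*1^3 + 27*0^2 = 4 + 0 = 4
Delta = -16 * (4) = -64
Delta mod 23 = 5

Delta = 5 (mod 23)


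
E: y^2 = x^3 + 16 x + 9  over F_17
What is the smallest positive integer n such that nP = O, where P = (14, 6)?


Compute successive multiples of P until we hit O:
  1P = (14, 6)
  2P = (14, 11)
  3P = O

ord(P) = 3


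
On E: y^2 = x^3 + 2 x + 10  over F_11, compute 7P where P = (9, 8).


k = 7 = 111_2 (binary, LSB first: 111)
Double-and-add from P = (9, 8):
  bit 0 = 1: acc = O + (9, 8) = (9, 8)
  bit 1 = 1: acc = (9, 8) + (7, 2) = (4, 7)
  bit 2 = 1: acc = (4, 7) + (2, 0) = (9, 3)

7P = (9, 3)


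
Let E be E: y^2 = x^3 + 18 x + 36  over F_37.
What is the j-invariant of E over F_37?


Delta = -16(4 a^3 + 27 b^2) mod 37 = 20
-1728 * (4 a)^3 = -1728 * (4*18)^3 mod 37 = 23
j = 23 * 20^(-1) mod 37 = 3

j = 3 (mod 37)


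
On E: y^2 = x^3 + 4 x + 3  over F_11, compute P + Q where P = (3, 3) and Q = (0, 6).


P != Q, so use the chord formula.
s = (y2 - y1) / (x2 - x1) = (3) / (8) mod 11 = 10
x3 = s^2 - x1 - x2 mod 11 = 10^2 - 3 - 0 = 9
y3 = s (x1 - x3) - y1 mod 11 = 10 * (3 - 9) - 3 = 3

P + Q = (9, 3)


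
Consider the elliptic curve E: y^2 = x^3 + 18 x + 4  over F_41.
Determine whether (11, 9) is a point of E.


Check whether y^2 = x^3 + 18 x + 4 (mod 41) for (x, y) = (11, 9).
LHS: y^2 = 9^2 mod 41 = 40
RHS: x^3 + 18 x + 4 = 11^3 + 18*11 + 4 mod 41 = 16
LHS != RHS

No, not on the curve


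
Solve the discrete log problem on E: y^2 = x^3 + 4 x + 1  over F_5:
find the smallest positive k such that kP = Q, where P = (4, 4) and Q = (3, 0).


Enumerate multiples of P until we hit Q = (3, 0):
  1P = (4, 4)
  2P = (3, 0)
Match found at i = 2.

k = 2


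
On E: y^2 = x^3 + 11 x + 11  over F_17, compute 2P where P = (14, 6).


Doubling: s = (3 x1^2 + a) / (2 y1)
s = (3*14^2 + 11) / (2*6) mod 17 = 6
x3 = s^2 - 2 x1 mod 17 = 6^2 - 2*14 = 8
y3 = s (x1 - x3) - y1 mod 17 = 6 * (14 - 8) - 6 = 13

2P = (8, 13)


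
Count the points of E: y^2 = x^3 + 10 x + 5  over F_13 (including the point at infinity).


For each x in F_13, count y with y^2 = x^3 + 10 x + 5 mod 13:
  x = 1: RHS = 3, y in [4, 9]  -> 2 point(s)
  x = 3: RHS = 10, y in [6, 7]  -> 2 point(s)
  x = 8: RHS = 12, y in [5, 8]  -> 2 point(s)
  x = 10: RHS = 0, y in [0]  -> 1 point(s)
  x = 11: RHS = 3, y in [4, 9]  -> 2 point(s)
Affine points: 9. Add the point at infinity: total = 10.

#E(F_13) = 10


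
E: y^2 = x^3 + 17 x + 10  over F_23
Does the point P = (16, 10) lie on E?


Check whether y^2 = x^3 + 17 x + 10 (mod 23) for (x, y) = (16, 10).
LHS: y^2 = 10^2 mod 23 = 8
RHS: x^3 + 17 x + 10 = 16^3 + 17*16 + 10 mod 23 = 8
LHS = RHS

Yes, on the curve


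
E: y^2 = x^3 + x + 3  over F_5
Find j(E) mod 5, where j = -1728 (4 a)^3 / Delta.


Delta = -16(4 a^3 + 27 b^2) mod 5 = 3
-1728 * (4 a)^3 = -1728 * (4*1)^3 mod 5 = 3
j = 3 * 3^(-1) mod 5 = 1

j = 1 (mod 5)


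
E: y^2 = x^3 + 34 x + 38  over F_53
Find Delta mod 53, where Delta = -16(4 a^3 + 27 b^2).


4 a^3 + 27 b^2 = 4*34^3 + 27*38^2 = 157216 + 38988 = 196204
Delta = -16 * (196204) = -3139264
Delta mod 53 = 32

Delta = 32 (mod 53)


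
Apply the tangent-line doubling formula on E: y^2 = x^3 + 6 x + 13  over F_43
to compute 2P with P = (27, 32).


Doubling: s = (3 x1^2 + a) / (2 y1)
s = (3*27^2 + 6) / (2*32) mod 43 = 0
x3 = s^2 - 2 x1 mod 43 = 0^2 - 2*27 = 32
y3 = s (x1 - x3) - y1 mod 43 = 0 * (27 - 32) - 32 = 11

2P = (32, 11)


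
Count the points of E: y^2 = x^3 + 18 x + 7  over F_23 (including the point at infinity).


For each x in F_23, count y with y^2 = x^3 + 18 x + 7 mod 23:
  x = 1: RHS = 3, y in [7, 16]  -> 2 point(s)
  x = 6: RHS = 9, y in [3, 20]  -> 2 point(s)
  x = 7: RHS = 16, y in [4, 19]  -> 2 point(s)
  x = 9: RHS = 1, y in [1, 22]  -> 2 point(s)
  x = 11: RHS = 18, y in [8, 15]  -> 2 point(s)
  x = 13: RHS = 0, y in [0]  -> 1 point(s)
  x = 14: RHS = 13, y in [6, 17]  -> 2 point(s)
  x = 15: RHS = 18, y in [8, 15]  -> 2 point(s)
  x = 19: RHS = 9, y in [3, 20]  -> 2 point(s)
  x = 20: RHS = 18, y in [8, 15]  -> 2 point(s)
  x = 21: RHS = 9, y in [3, 20]  -> 2 point(s)
Affine points: 21. Add the point at infinity: total = 22.

#E(F_23) = 22


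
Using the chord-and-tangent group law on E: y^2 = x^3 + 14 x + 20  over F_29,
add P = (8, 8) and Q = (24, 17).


P != Q, so use the chord formula.
s = (y2 - y1) / (x2 - x1) = (9) / (16) mod 29 = 6
x3 = s^2 - x1 - x2 mod 29 = 6^2 - 8 - 24 = 4
y3 = s (x1 - x3) - y1 mod 29 = 6 * (8 - 4) - 8 = 16

P + Q = (4, 16)


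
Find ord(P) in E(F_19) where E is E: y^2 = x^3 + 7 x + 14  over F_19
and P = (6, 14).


Compute successive multiples of P until we hit O:
  1P = (6, 14)
  2P = (11, 15)
  3P = (18, 14)
  4P = (14, 5)
  5P = (16, 2)
  6P = (3, 9)
  7P = (17, 12)
  8P = (2, 6)
  ... (continuing to 25P)
  25P = O

ord(P) = 25
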